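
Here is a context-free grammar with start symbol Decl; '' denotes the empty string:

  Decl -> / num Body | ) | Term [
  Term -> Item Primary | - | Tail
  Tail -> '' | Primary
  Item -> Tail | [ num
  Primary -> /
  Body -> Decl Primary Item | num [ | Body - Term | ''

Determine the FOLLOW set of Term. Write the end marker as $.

In Decl -> Term [: add FIRST([) = { [ }.
In Body -> Body - Term: Term is at the end, add FOLLOW(Body) = { $, -, / }.
Union: FOLLOW(Term) = { $, -, /, [ }.

{ $, -, /, [ }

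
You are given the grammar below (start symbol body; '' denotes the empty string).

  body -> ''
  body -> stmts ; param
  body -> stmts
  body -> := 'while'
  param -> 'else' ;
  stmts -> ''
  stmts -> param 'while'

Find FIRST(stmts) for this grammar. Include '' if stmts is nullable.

stmts -> '' contributes ''.
From stmts -> param 'while': add FIRST(param) = { 'else' }.
Union: FIRST(stmts) = { 'else', '' }.

{ 'else', '' }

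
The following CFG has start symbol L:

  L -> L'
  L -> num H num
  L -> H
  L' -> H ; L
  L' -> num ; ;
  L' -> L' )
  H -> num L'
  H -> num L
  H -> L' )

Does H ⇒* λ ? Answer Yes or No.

No

No nonterminal in this grammar is nullable.
No production of H has an RHS whose symbols are all nullable, so H is not nullable.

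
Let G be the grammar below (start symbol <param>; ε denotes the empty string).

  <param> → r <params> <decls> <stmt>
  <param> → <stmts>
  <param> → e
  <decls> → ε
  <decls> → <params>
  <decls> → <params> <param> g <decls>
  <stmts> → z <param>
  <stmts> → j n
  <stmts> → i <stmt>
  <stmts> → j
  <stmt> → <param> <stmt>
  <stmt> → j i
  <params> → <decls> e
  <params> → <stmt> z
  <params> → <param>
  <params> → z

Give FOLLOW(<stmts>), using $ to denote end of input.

{ $, e, g, i, j, r, z }

In <param> → <stmts>: <stmts> is at the end, add FOLLOW(<param>) = { $, e, g, i, j, r, z }.
Union: FOLLOW(<stmts>) = { $, e, g, i, j, r, z }.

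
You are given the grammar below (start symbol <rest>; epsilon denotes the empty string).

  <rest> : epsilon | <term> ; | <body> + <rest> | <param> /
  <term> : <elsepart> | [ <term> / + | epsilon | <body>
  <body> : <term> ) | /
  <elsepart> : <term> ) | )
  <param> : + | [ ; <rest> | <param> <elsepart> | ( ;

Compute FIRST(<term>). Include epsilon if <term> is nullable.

From <term> : <elsepart>: add FIRST(<elsepart>) = { ), /, [ }.
<term> : [ <term> / + contributes {[}.
<term> : epsilon contributes epsilon.
From <term> : <body>: add FIRST(<body>) = { ), /, [ }.
Union: FIRST(<term>) = { ), /, [, epsilon }.

{ ), /, [, epsilon }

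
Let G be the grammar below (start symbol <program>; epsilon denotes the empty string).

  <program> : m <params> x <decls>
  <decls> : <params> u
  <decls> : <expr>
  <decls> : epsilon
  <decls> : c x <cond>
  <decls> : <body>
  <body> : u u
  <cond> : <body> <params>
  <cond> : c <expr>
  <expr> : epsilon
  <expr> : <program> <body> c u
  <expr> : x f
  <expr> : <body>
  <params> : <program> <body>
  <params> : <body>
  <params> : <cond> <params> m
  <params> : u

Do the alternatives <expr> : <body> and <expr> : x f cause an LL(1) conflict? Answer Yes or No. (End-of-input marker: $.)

No

FIRST(<body>) = { u } and FIRST(x f) = { x }.
The FIRST sets are disjoint and neither alternative is nullable — no conflict.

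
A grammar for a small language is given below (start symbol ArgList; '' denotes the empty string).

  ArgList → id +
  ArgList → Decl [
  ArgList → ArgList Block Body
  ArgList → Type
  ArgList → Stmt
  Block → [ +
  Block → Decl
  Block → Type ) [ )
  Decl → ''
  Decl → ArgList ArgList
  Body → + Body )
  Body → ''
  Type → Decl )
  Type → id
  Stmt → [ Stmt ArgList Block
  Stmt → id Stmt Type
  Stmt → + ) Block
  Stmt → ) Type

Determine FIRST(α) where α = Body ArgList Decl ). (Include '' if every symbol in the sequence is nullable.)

{ ), +, [, id }

Add FIRST(Body)\{''} = { + }; Body is nullable, continue.
Add FIRST(ArgList) = { ), +, [, id }; ArgList is not nullable, stop.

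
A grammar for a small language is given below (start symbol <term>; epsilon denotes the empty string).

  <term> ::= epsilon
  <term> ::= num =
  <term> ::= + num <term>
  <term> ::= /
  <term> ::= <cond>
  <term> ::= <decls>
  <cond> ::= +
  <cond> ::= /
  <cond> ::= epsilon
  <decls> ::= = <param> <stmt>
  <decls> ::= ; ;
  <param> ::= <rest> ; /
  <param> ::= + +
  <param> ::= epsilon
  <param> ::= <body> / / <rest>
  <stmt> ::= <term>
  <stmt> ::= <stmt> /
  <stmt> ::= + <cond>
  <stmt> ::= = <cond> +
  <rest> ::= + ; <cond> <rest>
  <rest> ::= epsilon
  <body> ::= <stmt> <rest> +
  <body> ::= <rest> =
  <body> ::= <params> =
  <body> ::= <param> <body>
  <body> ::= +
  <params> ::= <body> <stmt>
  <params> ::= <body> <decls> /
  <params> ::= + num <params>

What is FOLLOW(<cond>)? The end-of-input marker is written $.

In <term> ::= <cond>: <cond> is at the end, add FOLLOW(<term>) = { $, +, /, = }.
In <stmt> ::= + <cond>: <cond> is at the end, add FOLLOW(<stmt>) = { $, +, /, = }.
In <stmt> ::= = <cond> +: add FIRST(+) = { + }.
In <rest> ::= + ; <cond> <rest>: add FIRST(<rest>)\{epsilon} = { + }.
  Since <rest> is nullable, also add FOLLOW(<rest>) = { $, +, /, ;, =, num }.
Union: FOLLOW(<cond>) = { $, +, /, ;, =, num }.

{ $, +, /, ;, =, num }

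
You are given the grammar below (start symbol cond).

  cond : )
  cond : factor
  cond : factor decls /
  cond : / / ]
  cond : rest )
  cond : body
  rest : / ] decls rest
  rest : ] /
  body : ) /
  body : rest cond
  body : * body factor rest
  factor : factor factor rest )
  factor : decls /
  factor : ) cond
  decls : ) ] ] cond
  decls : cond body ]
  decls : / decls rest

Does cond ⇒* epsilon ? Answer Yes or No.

No

No nonterminal in this grammar is nullable.
No production of cond has an RHS whose symbols are all nullable, so cond is not nullable.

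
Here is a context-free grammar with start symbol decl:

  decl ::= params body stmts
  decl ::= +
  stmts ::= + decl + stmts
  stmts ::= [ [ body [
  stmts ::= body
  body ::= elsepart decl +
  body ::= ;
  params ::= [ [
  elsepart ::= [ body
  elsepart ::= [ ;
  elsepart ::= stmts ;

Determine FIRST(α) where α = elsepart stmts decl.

Add FIRST(elsepart) = { +, ;, [ }; elsepart is not nullable, stop.

{ +, ;, [ }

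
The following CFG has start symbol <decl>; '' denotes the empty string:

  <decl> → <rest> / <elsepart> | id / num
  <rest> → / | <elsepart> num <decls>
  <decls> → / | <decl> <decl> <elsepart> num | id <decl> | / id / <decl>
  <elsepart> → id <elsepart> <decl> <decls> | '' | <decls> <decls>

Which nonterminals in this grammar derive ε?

Directly nullable (have an ''-production): <elsepart>.
No other nonterminal has a production whose RHS symbols are all nullable.

{ <elsepart> }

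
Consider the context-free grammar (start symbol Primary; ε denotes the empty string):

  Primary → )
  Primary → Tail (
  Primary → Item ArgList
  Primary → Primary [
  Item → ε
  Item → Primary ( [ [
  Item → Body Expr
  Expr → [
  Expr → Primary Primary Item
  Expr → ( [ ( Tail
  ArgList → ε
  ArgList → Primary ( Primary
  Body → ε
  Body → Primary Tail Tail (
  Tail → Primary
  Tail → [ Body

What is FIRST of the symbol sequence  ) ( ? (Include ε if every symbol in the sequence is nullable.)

) is a terminal; add {)} and stop.

{ ) }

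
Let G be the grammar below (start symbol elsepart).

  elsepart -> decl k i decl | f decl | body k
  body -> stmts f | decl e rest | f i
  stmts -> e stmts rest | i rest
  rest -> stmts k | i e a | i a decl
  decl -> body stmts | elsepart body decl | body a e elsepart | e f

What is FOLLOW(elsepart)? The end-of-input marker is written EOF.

elsepart is the start symbol, so EOF ∈ FOLLOW(elsepart).
In decl -> elsepart body decl: add FIRST(body decl) = { e, f, i }.
In decl -> body a e elsepart: elsepart is at the end, add FOLLOW(decl) = { EOF, a, e, f, i, k }.
Union: FOLLOW(elsepart) = { EOF, a, e, f, i, k }.

{ EOF, a, e, f, i, k }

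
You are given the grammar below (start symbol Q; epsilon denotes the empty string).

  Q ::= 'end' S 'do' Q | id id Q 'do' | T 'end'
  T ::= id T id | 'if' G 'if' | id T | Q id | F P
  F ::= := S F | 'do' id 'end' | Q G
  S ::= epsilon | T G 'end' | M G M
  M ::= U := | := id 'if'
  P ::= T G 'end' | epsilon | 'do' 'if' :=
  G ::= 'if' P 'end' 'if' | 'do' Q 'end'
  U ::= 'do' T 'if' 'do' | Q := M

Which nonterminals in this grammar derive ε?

Directly nullable (have an epsilon-production): S, P.
No other nonterminal has a production whose RHS symbols are all nullable.

{ P, S }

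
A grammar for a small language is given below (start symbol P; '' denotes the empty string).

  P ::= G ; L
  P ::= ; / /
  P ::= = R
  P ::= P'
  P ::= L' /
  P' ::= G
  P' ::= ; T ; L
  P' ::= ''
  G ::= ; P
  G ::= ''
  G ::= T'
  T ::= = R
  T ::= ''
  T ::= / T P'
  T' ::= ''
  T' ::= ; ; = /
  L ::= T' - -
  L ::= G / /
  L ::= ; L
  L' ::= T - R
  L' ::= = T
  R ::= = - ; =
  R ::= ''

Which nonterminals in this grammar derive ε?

{ G, P, P', R, T, T' }

Directly nullable (have an ''-production): P', G, T, T', R.
P ::= P' with every symbol nullable, so P is nullable.
No other nonterminal has a production whose RHS symbols are all nullable.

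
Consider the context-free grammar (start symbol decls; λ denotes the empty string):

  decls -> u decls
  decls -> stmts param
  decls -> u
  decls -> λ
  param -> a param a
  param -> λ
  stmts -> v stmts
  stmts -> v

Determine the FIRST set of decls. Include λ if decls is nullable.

{ u, v, λ }

decls -> u decls contributes {u}.
From decls -> stmts param: add FIRST(stmts) = { v }.
decls -> u contributes {u}.
decls -> λ contributes λ.
Union: FIRST(decls) = { u, v, λ }.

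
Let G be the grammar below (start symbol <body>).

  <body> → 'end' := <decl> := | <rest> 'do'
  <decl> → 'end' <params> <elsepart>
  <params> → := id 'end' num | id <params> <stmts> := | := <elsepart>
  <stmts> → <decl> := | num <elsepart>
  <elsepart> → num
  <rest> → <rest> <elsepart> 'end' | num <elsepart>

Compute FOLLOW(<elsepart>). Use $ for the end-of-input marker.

In <decl> → 'end' <params> <elsepart>: <elsepart> is at the end, add FOLLOW(<decl>) = { := }.
In <params> → := <elsepart>: <elsepart> is at the end, add FOLLOW(<params>) = { 'end', num }.
In <stmts> → num <elsepart>: <elsepart> is at the end, add FOLLOW(<stmts>) = { := }.
In <rest> → <rest> <elsepart> 'end': add FIRST('end') = { 'end' }.
In <rest> → num <elsepart>: <elsepart> is at the end, add FOLLOW(<rest>) = { 'do', num }.
Union: FOLLOW(<elsepart>) = { 'do', 'end', :=, num }.

{ 'do', 'end', :=, num }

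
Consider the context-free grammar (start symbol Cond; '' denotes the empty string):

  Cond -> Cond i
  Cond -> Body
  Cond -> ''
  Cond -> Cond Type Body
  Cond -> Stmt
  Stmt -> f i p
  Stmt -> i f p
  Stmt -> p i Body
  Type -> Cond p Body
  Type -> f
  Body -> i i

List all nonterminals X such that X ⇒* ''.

Directly nullable (have an ''-production): Cond.
No other nonterminal has a production whose RHS symbols are all nullable.

{ Cond }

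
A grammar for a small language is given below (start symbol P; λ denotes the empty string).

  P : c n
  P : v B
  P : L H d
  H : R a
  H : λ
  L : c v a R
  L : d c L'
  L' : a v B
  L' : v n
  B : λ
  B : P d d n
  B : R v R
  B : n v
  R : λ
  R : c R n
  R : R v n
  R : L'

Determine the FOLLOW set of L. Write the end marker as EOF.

{ a, c, d, v }

In P : L H d: add FIRST(H d) = { a, c, d, v }.
Union: FOLLOW(L) = { a, c, d, v }.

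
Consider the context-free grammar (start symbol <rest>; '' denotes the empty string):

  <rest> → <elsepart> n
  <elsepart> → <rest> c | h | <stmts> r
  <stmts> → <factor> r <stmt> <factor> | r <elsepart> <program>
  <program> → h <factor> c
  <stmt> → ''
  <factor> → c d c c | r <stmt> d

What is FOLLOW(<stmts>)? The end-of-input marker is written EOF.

In <elsepart> → <stmts> r: add FIRST(r) = { r }.
Union: FOLLOW(<stmts>) = { r }.

{ r }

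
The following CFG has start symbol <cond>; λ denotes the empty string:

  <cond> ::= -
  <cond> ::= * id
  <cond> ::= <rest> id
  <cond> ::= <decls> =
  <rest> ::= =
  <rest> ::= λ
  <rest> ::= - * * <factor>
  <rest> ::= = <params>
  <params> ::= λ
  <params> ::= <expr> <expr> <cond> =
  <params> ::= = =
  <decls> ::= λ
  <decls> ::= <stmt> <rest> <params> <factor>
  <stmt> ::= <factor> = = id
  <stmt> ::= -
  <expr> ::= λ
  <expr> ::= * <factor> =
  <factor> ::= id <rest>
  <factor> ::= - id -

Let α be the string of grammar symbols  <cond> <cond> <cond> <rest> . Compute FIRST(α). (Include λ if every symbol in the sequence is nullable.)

Add FIRST(<cond>) = { *, -, =, id }; <cond> is not nullable, stop.

{ *, -, =, id }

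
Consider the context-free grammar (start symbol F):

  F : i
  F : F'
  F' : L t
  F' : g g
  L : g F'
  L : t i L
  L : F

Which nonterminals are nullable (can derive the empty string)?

No nonterminal has an empty production or an RHS whose symbols are all nullable.

{ } (none)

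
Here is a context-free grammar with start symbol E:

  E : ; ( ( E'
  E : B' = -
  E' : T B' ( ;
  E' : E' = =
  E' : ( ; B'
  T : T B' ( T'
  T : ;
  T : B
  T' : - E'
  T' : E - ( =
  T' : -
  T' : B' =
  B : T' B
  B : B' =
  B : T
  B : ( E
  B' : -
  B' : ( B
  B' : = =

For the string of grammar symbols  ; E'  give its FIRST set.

{ ; }

; is a terminal; add {;} and stop.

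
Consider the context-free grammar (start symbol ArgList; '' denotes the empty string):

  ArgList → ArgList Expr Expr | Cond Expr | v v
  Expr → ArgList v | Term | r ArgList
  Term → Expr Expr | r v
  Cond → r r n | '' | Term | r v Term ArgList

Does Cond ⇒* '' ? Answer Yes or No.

Yes

Cond has an ''-production, so Cond ⇒ ''.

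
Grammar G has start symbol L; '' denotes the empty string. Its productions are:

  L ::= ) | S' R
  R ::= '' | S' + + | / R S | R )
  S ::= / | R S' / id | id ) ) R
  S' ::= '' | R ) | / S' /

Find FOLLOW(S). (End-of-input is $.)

{ $, ), +, /, id }

In R ::= / R S: S is at the end, add FOLLOW(R) = { $, ), +, /, id }.
Union: FOLLOW(S) = { $, ), +, /, id }.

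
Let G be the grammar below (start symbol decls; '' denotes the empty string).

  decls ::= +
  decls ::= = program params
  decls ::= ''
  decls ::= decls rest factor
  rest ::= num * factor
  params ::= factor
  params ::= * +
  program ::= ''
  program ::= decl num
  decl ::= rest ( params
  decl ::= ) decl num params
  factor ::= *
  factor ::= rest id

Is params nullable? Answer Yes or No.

Nullable nonterminals: decls, program.
No production of params has an RHS whose symbols are all nullable, so params is not nullable.

No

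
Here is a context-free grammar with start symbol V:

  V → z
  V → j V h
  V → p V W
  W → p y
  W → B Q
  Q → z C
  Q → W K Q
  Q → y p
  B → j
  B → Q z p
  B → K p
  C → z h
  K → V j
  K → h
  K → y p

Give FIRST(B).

{ h, j, p, y, z }

B → j contributes {j}.
From B → Q z p: add FIRST(Q) = { h, j, p, y, z }.
From B → K p: add FIRST(K) = { h, j, p, y, z }.
Union: FIRST(B) = { h, j, p, y, z }.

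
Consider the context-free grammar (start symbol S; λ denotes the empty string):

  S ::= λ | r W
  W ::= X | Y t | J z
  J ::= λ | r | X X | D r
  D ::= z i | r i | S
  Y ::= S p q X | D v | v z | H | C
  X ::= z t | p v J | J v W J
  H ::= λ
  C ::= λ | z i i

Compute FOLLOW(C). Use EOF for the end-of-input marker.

In Y ::= C: C is at the end, add FOLLOW(Y) = { t }.
Union: FOLLOW(C) = { t }.

{ t }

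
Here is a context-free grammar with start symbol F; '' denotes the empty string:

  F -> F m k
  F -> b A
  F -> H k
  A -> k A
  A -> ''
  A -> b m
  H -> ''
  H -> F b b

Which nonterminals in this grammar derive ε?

{ A, H }

Directly nullable (have an ''-production): A, H.
No other nonterminal has a production whose RHS symbols are all nullable.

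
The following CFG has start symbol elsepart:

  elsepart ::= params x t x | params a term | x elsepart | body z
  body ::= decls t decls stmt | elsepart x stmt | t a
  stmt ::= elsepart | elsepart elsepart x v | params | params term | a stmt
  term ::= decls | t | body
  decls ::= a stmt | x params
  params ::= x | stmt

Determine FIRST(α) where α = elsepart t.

Add FIRST(elsepart) = { a, t, x }; elsepart is not nullable, stop.

{ a, t, x }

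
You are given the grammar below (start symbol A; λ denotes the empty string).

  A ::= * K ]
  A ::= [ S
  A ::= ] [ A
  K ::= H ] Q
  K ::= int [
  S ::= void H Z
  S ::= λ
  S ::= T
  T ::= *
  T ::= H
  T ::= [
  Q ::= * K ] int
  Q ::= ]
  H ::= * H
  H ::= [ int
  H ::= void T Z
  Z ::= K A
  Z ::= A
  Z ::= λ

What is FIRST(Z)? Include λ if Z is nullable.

From Z ::= K A: add FIRST(K) = { *, [, int, void }.
From Z ::= A: add FIRST(A) = { *, [, ] }.
Z ::= λ contributes λ.
Union: FIRST(Z) = { *, [, ], int, void, λ }.

{ *, [, ], int, void, λ }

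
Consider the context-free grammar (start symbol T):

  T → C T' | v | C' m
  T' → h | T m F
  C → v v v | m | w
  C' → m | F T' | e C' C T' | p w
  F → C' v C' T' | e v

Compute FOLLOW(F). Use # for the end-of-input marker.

In T' → T m F: F is at the end, add FOLLOW(T') = { #, e, h, m, p, v, w }.
In C' → F T': add FIRST(T') = { e, h, m, p, v, w }.
Union: FOLLOW(F) = { #, e, h, m, p, v, w }.

{ #, e, h, m, p, v, w }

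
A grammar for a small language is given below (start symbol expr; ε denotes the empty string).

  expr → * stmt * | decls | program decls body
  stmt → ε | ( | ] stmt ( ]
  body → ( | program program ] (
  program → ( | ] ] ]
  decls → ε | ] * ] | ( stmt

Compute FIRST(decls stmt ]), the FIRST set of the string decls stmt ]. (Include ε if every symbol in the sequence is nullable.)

{ (, ] }

Add FIRST(decls)\{ε} = { (, ] }; decls is nullable, continue.
Add FIRST(stmt)\{ε} = { (, ] }; stmt is nullable, continue.
] is a terminal; add {]} and stop.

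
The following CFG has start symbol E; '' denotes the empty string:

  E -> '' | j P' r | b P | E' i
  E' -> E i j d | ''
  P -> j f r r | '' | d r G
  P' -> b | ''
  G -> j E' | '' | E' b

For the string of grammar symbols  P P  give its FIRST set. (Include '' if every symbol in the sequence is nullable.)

Add FIRST(P)\{''} = { d, j }; P is nullable, continue.
Add FIRST(P)\{''} = { d, j }; P is nullable, continue.
Every symbol is nullable, so include ''.

{ d, j, '' }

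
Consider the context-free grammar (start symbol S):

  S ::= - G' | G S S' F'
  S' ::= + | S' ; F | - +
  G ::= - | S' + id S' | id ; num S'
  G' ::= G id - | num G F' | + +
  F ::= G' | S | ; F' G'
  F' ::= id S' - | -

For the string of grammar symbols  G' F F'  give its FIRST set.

Add FIRST(G') = { +, -, id, num }; G' is not nullable, stop.

{ +, -, id, num }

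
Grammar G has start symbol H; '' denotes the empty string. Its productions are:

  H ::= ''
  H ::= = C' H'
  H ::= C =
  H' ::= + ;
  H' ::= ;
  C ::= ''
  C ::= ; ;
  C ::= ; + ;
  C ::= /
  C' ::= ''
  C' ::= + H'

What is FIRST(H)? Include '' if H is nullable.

{ /, ;, =, '' }

H ::= '' contributes ''.
H ::= = C' H' contributes {=}.
From H ::= C =: C nullable, take FIRST(C) ∪ {=} = { /, ;, = }.
Union: FIRST(H) = { /, ;, =, '' }.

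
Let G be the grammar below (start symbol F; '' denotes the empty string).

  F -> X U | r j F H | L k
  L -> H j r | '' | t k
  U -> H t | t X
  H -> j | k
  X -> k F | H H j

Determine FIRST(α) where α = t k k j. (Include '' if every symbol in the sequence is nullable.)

t is a terminal; add {t} and stop.

{ t }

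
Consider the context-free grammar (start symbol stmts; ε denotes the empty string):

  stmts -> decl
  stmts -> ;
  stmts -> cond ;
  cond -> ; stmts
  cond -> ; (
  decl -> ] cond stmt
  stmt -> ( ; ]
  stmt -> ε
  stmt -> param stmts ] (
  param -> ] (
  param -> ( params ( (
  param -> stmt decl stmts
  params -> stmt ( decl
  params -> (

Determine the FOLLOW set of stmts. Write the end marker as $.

{ $, (, ;, ] }

stmts is the start symbol, so $ ∈ FOLLOW(stmts).
In cond -> ; stmts: stmts is at the end, add FOLLOW(cond) = { $, (, ;, ] }.
In stmt -> param stmts ] (: add FIRST(] () = { ] }.
In param -> stmt decl stmts: stmts is at the end, add FOLLOW(param) = { ;, ] }.
Union: FOLLOW(stmts) = { $, (, ;, ] }.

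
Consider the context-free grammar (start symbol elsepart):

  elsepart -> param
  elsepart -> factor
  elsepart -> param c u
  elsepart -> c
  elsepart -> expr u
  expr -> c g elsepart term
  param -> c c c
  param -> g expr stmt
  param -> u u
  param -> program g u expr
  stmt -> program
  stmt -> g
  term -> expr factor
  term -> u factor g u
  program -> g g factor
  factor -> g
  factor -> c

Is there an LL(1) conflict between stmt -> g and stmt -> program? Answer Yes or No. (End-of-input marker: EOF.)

FIRST(g) = { g } and FIRST(program) = { g }.
Both contain g, so the two alternatives are not disjoint — LL(1) conflict.

Yes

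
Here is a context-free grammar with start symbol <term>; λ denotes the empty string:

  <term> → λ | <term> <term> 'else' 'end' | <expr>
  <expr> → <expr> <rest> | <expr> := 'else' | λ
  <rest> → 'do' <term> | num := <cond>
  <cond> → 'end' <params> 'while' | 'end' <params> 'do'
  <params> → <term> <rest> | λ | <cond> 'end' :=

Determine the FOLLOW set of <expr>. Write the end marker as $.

In <term> → <expr>: <expr> is at the end, add FOLLOW(<term>) = { $, 'do', 'else', 'while', :=, num }.
In <expr> → <expr> <rest>: add FIRST(<rest>) = { 'do', num }.
In <expr> → <expr> := 'else': add FIRST(:= 'else') = { := }.
Union: FOLLOW(<expr>) = { $, 'do', 'else', 'while', :=, num }.

{ $, 'do', 'else', 'while', :=, num }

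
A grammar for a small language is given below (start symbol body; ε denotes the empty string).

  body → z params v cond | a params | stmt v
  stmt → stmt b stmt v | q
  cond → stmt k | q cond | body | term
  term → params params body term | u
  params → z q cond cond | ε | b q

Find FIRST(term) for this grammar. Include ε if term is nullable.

{ a, b, q, u, z }

From term → params params body term: params, params nullable, take FIRST(params) ∪ FIRST(params) ∪ FIRST(body) = { a, b, q, z }.
term → u contributes {u}.
Union: FIRST(term) = { a, b, q, u, z }.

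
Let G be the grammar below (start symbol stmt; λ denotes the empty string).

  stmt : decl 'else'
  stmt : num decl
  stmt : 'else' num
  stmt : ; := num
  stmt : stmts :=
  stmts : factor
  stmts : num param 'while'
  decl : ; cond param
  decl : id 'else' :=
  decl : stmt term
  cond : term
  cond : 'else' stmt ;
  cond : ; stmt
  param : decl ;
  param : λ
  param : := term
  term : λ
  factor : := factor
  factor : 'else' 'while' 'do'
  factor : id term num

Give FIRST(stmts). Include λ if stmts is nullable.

{ 'else', :=, id, num }

From stmts : factor: add FIRST(factor) = { 'else', :=, id }.
stmts : num param 'while' contributes {num}.
Union: FIRST(stmts) = { 'else', :=, id, num }.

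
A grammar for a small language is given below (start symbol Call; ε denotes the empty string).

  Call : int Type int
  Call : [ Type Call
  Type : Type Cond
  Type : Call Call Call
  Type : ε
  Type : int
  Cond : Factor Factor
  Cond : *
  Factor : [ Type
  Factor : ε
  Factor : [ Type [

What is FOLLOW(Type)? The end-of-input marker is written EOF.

In Call : int Type int: add FIRST(int) = { int }.
In Call : [ Type Call: add FIRST(Call) = { [, int }.
In Type : Type Cond: add FIRST(Cond)\{ε} = { *, [ }.
  Since Cond is nullable, also add FOLLOW(Type) = { *, [, int }.
In Factor : [ Type: Type is at the end, add FOLLOW(Factor) = { *, [, int }.
In Factor : [ Type [: add FIRST([) = { [ }.
Union: FOLLOW(Type) = { *, [, int }.

{ *, [, int }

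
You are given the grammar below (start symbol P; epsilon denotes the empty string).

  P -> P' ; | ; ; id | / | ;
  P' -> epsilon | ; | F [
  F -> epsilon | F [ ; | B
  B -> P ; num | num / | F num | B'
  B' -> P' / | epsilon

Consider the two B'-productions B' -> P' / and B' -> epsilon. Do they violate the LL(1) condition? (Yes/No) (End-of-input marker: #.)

FIRST(P' /) = { /, ;, [, num } and FIRST(epsilon) = { epsilon }.
The second alternative is nullable and FOLLOW(B') = { [, num } shares [ with FIRST of the first — conflict.

Yes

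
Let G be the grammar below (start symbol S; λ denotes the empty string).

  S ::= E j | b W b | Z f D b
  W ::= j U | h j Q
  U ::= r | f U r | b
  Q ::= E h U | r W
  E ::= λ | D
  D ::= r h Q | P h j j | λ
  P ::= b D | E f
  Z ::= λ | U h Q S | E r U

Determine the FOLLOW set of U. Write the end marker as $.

In W ::= j U: U is at the end, add FOLLOW(W) = { b, f, h, j, r }.
In U ::= f U r: add FIRST(r) = { r }.
In Q ::= E h U: U is at the end, add FOLLOW(Q) = { b, f, h, j, r }.
In Z ::= U h Q S: add FIRST(h Q S) = { h }.
In Z ::= E r U: U is at the end, add FOLLOW(Z) = { f }.
Union: FOLLOW(U) = { b, f, h, j, r }.

{ b, f, h, j, r }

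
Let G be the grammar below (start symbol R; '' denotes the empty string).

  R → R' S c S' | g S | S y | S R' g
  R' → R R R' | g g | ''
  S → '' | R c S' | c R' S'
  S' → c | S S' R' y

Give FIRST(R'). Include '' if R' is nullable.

{ c, g, y, '' }

From R' → R R R': add FIRST(R) = { c, g, y }.
R' → g g contributes {g}.
R' → '' contributes ''.
Union: FIRST(R') = { c, g, y, '' }.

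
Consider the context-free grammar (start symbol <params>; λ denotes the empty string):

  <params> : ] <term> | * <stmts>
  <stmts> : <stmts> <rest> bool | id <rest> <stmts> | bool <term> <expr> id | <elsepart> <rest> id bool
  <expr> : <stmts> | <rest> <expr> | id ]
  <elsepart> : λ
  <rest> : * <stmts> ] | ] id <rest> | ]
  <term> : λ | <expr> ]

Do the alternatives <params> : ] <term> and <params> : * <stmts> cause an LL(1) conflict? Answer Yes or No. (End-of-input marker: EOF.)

No

FIRST(] <term>) = { ] } and FIRST(* <stmts>) = { * }.
The FIRST sets are disjoint and neither alternative is nullable — no conflict.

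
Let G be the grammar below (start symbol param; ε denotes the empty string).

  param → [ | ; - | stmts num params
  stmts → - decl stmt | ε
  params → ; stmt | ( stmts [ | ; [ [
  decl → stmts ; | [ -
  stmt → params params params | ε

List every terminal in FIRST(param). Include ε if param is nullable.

param → [ contributes {[}.
param → ; - contributes {;}.
From param → stmts num params: stmts nullable, take FIRST(stmts) ∪ {num} = { -, num }.
Union: FIRST(param) = { -, ;, [, num }.

{ -, ;, [, num }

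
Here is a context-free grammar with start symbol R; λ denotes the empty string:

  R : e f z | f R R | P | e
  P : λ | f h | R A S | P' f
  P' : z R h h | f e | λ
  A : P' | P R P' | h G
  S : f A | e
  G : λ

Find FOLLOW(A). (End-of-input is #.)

In P : R A S: add FIRST(S) = { e, f }.
In S : f A: A is at the end, add FOLLOW(S) = { #, e, f, h, z }.
Union: FOLLOW(A) = { #, e, f, h, z }.

{ #, e, f, h, z }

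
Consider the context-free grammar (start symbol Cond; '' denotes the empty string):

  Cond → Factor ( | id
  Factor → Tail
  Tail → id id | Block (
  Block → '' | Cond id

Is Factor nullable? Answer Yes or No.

No

Nullable nonterminals: Block.
No production of Factor has an RHS whose symbols are all nullable, so Factor is not nullable.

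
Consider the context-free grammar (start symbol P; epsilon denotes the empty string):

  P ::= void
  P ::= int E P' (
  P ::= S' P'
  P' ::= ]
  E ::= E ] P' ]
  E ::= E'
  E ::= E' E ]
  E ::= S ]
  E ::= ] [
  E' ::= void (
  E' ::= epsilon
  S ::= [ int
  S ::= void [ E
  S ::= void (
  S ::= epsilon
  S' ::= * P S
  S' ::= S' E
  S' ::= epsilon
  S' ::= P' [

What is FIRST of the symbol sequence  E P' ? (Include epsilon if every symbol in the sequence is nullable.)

{ [, ], void }

Add FIRST(E)\{epsilon} = { [, ], void }; E is nullable, continue.
Add FIRST(P') = { ] }; P' is not nullable, stop.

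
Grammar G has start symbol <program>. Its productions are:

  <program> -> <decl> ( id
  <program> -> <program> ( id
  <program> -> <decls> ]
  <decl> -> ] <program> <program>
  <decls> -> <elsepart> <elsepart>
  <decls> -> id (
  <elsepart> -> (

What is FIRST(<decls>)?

{ (, id }

From <decls> -> <elsepart> <elsepart>: add FIRST(<elsepart>) = { ( }.
<decls> -> id ( contributes {id}.
Union: FIRST(<decls>) = { (, id }.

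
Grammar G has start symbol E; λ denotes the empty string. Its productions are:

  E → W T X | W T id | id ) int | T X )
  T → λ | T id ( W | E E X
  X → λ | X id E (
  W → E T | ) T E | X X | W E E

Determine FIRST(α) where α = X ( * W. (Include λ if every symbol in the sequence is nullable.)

Add FIRST(X)\{λ} = { id }; X is nullable, continue.
( is a terminal; add {(} and stop.

{ (, id }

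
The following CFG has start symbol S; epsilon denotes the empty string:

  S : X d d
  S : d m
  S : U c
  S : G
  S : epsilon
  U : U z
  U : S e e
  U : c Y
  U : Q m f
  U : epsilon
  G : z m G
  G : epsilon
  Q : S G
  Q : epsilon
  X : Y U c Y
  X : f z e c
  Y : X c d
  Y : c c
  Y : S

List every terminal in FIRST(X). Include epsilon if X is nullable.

From X : Y U c Y: Y, U nullable, take FIRST(Y) ∪ FIRST(U) ∪ {c} = { c, d, e, f, m, z }.
X : f z e c contributes {f}.
Union: FIRST(X) = { c, d, e, f, m, z }.

{ c, d, e, f, m, z }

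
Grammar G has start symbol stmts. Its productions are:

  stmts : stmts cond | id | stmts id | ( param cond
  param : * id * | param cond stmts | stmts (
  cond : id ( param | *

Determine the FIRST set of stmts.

From stmts : stmts cond: add FIRST(stmts) = { (, id }.
stmts : id contributes {id}.
From stmts : stmts id: add FIRST(stmts) = { (, id }.
stmts : ( param cond contributes {(}.
Union: FIRST(stmts) = { (, id }.

{ (, id }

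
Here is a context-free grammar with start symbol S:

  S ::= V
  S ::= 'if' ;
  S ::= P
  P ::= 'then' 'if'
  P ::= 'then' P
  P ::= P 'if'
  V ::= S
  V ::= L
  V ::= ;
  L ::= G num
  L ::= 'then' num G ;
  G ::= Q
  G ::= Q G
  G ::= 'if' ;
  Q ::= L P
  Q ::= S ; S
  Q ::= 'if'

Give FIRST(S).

From S ::= V: add FIRST(V) = { 'if', 'then', ; }.
S ::= 'if' ; contributes {'if'}.
From S ::= P: add FIRST(P) = { 'then' }.
Union: FIRST(S) = { 'if', 'then', ; }.

{ 'if', 'then', ; }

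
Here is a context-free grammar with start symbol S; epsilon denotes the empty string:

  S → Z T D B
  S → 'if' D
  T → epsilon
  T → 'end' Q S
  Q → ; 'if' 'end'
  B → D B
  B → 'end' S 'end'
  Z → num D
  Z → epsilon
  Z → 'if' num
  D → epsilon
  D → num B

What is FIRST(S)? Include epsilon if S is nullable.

{ 'end', 'if', num }

From S → Z T D B: Z, T, D nullable, take FIRST(Z) ∪ FIRST(T) ∪ FIRST(D) ∪ FIRST(B) = { 'end', 'if', num }.
S → 'if' D contributes {'if'}.
Union: FIRST(S) = { 'end', 'if', num }.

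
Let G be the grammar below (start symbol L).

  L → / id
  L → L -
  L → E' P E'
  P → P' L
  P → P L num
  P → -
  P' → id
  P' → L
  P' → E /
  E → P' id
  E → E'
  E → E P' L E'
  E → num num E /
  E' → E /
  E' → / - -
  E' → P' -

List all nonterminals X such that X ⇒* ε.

{ } (none)

No nonterminal has an empty production or an RHS whose symbols are all nullable.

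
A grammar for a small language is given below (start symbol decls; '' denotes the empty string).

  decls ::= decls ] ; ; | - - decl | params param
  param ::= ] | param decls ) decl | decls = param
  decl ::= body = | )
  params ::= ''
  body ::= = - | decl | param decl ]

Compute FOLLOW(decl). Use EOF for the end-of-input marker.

In decls ::= - - decl: decl is at the end, add FOLLOW(decls) = { EOF, ), =, ] }.
In param ::= param decls ) decl: decl is at the end, add FOLLOW(param) = { EOF, ), -, =, ] }.
In body ::= decl: decl is at the end, add FOLLOW(body) = { = }.
In body ::= param decl ]: add FIRST(]) = { ] }.
Union: FOLLOW(decl) = { EOF, ), -, =, ] }.

{ EOF, ), -, =, ] }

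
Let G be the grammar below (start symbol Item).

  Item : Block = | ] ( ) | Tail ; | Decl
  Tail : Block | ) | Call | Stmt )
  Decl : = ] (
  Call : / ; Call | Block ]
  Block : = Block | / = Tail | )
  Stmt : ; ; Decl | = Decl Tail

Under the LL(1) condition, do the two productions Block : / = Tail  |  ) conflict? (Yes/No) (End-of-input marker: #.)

FIRST(/ = Tail) = { / } and FIRST()) = { ) }.
The FIRST sets are disjoint and neither alternative is nullable — no conflict.

No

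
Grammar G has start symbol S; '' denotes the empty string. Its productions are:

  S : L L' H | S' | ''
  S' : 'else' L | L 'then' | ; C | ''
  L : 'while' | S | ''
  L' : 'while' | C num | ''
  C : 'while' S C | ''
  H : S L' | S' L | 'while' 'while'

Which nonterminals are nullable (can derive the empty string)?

{ C, H, L, L', S, S' }

Directly nullable (have an ''-production): S, S', L, L', C.
H : S L' with every symbol nullable, so H is nullable.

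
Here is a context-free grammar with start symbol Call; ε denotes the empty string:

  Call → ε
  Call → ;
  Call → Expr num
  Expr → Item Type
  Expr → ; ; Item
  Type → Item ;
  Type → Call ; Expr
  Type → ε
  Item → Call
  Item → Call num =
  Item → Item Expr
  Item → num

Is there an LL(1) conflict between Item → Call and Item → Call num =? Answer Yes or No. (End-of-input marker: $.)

FIRST(Call) = { ;, num, ε } and FIRST(Call num =) = { ;, num }.
Both contain ;, so the two alternatives are not disjoint — LL(1) conflict.

Yes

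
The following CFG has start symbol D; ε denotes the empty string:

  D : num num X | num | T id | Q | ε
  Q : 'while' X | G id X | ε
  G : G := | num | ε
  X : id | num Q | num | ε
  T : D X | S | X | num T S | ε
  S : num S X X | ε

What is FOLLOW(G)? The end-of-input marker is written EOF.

{ :=, id }

In Q : G id X: add FIRST(id X) = { id }.
In G : G :=: add FIRST(:=) = { := }.
Union: FOLLOW(G) = { :=, id }.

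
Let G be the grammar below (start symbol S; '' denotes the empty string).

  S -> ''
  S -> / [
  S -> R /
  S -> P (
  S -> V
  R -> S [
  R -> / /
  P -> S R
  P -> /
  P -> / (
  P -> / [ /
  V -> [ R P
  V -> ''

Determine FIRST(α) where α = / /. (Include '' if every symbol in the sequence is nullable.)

/ is a terminal; add {/} and stop.

{ / }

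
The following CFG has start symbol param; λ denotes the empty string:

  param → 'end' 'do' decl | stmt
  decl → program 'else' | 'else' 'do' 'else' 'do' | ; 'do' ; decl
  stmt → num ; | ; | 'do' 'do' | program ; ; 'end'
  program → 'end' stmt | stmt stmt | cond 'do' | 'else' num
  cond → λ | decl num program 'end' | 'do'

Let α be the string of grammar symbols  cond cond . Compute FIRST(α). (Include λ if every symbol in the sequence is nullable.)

{ 'do', 'else', 'end', ;, num, λ }

Add FIRST(cond)\{λ} = { 'do', 'else', 'end', ;, num }; cond is nullable, continue.
Add FIRST(cond)\{λ} = { 'do', 'else', 'end', ;, num }; cond is nullable, continue.
Every symbol is nullable, so include λ.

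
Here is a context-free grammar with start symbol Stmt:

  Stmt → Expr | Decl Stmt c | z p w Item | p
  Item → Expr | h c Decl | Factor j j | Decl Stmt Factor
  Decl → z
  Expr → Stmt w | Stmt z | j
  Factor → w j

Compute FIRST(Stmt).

{ j, p, z }

From Stmt → Expr: add FIRST(Expr) = { j, p, z }.
From Stmt → Decl Stmt c: add FIRST(Decl) = { z }.
Stmt → z p w Item contributes {z}.
Stmt → p contributes {p}.
Union: FIRST(Stmt) = { j, p, z }.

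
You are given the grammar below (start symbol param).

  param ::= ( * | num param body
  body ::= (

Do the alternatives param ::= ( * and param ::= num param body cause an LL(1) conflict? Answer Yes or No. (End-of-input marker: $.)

FIRST(( *) = { ( } and FIRST(num param body) = { num }.
The FIRST sets are disjoint and neither alternative is nullable — no conflict.

No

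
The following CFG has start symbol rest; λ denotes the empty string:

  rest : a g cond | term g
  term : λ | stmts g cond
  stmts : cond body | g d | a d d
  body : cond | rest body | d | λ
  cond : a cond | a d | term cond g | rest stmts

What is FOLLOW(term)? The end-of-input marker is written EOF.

{ a, g }

In rest : term g: add FIRST(g) = { g }.
In cond : term cond g: add FIRST(cond g) = { a, g }.
Union: FOLLOW(term) = { a, g }.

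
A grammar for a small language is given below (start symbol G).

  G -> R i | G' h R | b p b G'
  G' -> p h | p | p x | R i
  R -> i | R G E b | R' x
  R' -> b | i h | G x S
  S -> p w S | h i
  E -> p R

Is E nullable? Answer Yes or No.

No

No nonterminal in this grammar is nullable.
No production of E has an RHS whose symbols are all nullable, so E is not nullable.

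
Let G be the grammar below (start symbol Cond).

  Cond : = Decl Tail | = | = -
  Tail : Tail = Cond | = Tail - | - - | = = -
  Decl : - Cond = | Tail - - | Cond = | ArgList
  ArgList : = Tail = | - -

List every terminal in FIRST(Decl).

{ -, = }

Decl : - Cond = contributes {-}.
From Decl : Tail - -: add FIRST(Tail) = { -, = }.
From Decl : Cond =: add FIRST(Cond) = { = }.
From Decl : ArgList: add FIRST(ArgList) = { -, = }.
Union: FIRST(Decl) = { -, = }.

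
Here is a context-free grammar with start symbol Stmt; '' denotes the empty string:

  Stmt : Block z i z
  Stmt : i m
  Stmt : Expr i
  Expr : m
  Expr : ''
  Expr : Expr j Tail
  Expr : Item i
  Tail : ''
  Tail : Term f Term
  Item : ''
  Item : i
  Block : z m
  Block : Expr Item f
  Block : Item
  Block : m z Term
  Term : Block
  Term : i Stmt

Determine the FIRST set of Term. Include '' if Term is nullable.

From Term : Block: add FIRST(Block) = { f, i, j, m, z, '' } (including '' since Block is nullable).
Term : i Stmt contributes {i}.
Union: FIRST(Term) = { f, i, j, m, z, '' }.

{ f, i, j, m, z, '' }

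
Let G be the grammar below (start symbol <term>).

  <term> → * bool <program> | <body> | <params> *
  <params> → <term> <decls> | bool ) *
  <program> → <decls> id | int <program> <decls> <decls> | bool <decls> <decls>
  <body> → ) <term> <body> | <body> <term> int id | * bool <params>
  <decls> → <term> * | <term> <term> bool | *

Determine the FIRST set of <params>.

From <params> → <term> <decls>: add FIRST(<term>) = { ), *, bool }.
<params> → bool ) * contributes {bool}.
Union: FIRST(<params>) = { ), *, bool }.

{ ), *, bool }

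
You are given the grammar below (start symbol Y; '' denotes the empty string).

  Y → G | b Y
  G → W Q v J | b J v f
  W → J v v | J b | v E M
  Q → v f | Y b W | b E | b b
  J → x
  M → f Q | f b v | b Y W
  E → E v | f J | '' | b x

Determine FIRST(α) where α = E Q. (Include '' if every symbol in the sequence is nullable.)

Add FIRST(E)\{''} = { b, f, v }; E is nullable, continue.
Add FIRST(Q) = { b, v, x }; Q is not nullable, stop.

{ b, f, v, x }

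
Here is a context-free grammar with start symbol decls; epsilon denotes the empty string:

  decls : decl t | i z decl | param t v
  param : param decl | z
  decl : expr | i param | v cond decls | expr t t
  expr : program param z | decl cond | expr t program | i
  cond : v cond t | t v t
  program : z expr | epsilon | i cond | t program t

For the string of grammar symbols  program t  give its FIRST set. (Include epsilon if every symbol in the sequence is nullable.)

Add FIRST(program)\{epsilon} = { i, t, z }; program is nullable, continue.
t is a terminal; add {t} and stop.

{ i, t, z }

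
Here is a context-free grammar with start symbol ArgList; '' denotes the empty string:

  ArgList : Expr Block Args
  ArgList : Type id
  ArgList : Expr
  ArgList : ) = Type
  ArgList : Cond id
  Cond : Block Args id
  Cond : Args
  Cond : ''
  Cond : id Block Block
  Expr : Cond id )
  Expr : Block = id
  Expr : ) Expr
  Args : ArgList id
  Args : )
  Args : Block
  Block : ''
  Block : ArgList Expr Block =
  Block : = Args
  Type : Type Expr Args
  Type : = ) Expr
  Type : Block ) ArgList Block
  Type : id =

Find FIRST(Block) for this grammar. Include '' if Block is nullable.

Block : '' contributes ''.
From Block : ArgList Expr Block =: add FIRST(ArgList) = { ), =, id }.
Block : = Args contributes {=}.
Union: FIRST(Block) = { ), =, id, '' }.

{ ), =, id, '' }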